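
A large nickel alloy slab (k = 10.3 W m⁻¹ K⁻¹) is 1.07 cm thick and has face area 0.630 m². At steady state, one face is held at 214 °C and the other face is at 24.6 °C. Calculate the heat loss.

Q = 115 kW

Q = kA·ΔT/L = 10.3 × 0.630 × |214 °C − 24.6 °C| / 0.0107 = 1.15×10^5 W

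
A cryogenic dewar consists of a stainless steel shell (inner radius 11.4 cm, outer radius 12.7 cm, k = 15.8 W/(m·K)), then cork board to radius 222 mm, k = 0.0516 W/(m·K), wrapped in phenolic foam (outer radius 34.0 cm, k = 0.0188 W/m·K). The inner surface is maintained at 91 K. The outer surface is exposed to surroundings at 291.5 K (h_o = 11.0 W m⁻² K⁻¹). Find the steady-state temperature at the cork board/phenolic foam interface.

Series thermal resistances, inner to outer:
  R_stainless steel = (1/0.114 − 1/0.127)/(4πk) = 0.8979/(4π·15.8) = 0.004522 K/W
  R_cork board = (1/0.127 − 1/0.222)/(4πk) = 3.370/(4π·0.0516) = 5.196 K/W
  R_phenolic foam = (1/0.222 − 1/0.340)/(4πk) = 1.563/(4π·0.0188) = 6.617 K/W
  R_conv,out = 1/(4πr²h) = 1/(4π·0.340²·11.0) = 0.06258 K/W
ΣR = 0.004522 + 5.196 + 6.617 + 0.06258 = 11.88 K/W
Q = ΔT/ΣR = (91 K − 291.5 K)/11.88 = -16.88 W
From the inner boundary to the cork board/phenolic foam interface, ΣR_partial = 5.201 K/W.
T_interface = T_in − Q·ΣR_partial = 91 K − (-16.88)(5.201) = 178.8 K

T = 178.8 K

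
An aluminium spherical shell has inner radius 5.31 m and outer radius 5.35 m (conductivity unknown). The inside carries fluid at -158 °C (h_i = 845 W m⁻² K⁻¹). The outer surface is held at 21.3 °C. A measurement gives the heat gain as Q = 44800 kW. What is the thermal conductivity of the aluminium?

ΣR = ΔT/Q = |-158 − 21.3|/4.48×10^7 = 4.002×10^-6 K/W
Known resistances:
  R_conv,in = 1/(4πr²h) = 1/(4π·5.31²·845) = 3.340×10^-6 K/W
R_aluminium = ΣR − ΣR_known = 4.002×10^-6 − 3.340×10^-6 = 6.620×10^-7 K/W
(1/r₁−1/r₂)/(4πk) = 6.620×10^-7 ⇒ k = 0.001408/(4π·6.620×10^-7) = 169 W/m·K

k = 169 W/m·K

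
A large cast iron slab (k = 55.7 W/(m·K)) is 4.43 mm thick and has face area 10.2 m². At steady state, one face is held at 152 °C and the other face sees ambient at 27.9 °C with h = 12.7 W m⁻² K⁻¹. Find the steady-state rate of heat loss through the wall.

Treat each layer as a resistance in series:
  R_cast iron = L/(kA) = 0.00443/(55.7·10.2) = 7.797×10^-6 K/W
  R_conv,out = 1/(hA) = 1/(12.7·10.2) = 0.007720 K/W
ΣR = 7.797×10^-6 + 0.007720 = 0.007728 K/W
Q = ΔT/ΣR = (152 °C − 27.9 °C)/0.007728 = 16100 W

Q = 16100 W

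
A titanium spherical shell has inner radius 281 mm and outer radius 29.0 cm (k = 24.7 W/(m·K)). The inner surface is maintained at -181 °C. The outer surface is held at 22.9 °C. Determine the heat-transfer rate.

Q = 5.73×10^5 W

Q = 4πk·ΔT/(1/r₁ − 1/r₂) = 4π × 24.7 × 203.9 / (1/0.281 − 1/0.290) = 5.73×10^5 W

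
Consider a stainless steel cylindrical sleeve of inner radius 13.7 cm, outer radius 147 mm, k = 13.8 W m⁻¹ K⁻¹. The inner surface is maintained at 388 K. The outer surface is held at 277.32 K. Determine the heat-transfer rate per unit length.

Q' = 2πk·ΔT/ln(r₂/r₁) = 2π × 13.8 × 110.68 / ln(0.147/0.137) = 1.36×10^5 W/m

Q' = 136 kW/m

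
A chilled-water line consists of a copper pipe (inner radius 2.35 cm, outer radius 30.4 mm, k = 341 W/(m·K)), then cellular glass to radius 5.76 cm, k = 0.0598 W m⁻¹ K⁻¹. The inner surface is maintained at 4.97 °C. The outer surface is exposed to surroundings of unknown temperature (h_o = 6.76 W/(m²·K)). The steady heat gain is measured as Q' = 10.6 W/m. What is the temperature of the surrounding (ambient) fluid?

T_out = 27.3 °C

Series resistances:
  R'_copper = ln(0.0304/0.0235)/(2πk) = 0.2574/(2π·341) = 1.202×10^-4 m·K/W
  R'_cellular glass = ln(0.0576/0.0304)/(2πk) = 0.6391/(2π·0.0598) = 1.701 m·K/W
  R'_conv,out = 1/(2πr h) = 1/(2π·0.0576·6.76) = 0.4087 m·K/W
ΣR = 2.110 m·K/W
ΔT = Q'·ΣR = 10.6 × 2.110 = 22.37 K
Heat flows inward, so T_out = T_in + ΔT = 4.97 + 22.37 = 27.3 °C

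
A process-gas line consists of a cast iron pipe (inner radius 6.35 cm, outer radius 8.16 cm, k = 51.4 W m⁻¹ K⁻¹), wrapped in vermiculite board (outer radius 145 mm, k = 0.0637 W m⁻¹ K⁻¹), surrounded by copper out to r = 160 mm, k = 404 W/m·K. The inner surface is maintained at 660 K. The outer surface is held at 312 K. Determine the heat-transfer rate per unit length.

Treat each layer as a resistance in series:
  R'_cast iron = ln(0.0816/0.0635)/(2πk) = 0.2508/(2π·51.4) = 7.765×10^-4 m·K/W
  R'_vermiculite board = ln(0.145/0.0816)/(2πk) = 0.5749/(2π·0.0637) = 1.436 m·K/W
  R'_copper = ln(0.160/0.145)/(2πk) = 0.09844/(2π·404) = 3.878×10^-5 m·K/W
ΣR = 7.765×10^-4 + 1.436 + 3.878×10^-5 = 1.437 m·K/W
Q' = ΔT/ΣR = (660 K − 312 K)/1.437 = 242 W/m

Q' = 242 W/m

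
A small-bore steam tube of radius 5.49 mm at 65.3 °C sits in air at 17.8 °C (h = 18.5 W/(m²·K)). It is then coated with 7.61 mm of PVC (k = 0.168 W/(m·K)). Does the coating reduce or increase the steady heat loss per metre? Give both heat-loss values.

Critical radius for a cylinder: r_cr = k/h = 0.00908 m = 0.908 cm.
Outer radius after coating: r₂ = 0.00549 + 0.00761 = 0.01310 m.
r₁ < r_cr < r₂: heat loss rises to a maximum at r_cr then falls. Whether the coating helps depends on whether Q(r₂) has dropped back below Q(r₁).
Bare: R = 1/(2πr₁h) = 1.567 m·K/W; Q = 47.5/1.567 = 30.3 W/m.
Coated: R = R_cond + R_conv = 1.481 m·K/W; Q = 47.5/1.481 = 32.1 W/m.

increases: 30.3 → 32.1 W/m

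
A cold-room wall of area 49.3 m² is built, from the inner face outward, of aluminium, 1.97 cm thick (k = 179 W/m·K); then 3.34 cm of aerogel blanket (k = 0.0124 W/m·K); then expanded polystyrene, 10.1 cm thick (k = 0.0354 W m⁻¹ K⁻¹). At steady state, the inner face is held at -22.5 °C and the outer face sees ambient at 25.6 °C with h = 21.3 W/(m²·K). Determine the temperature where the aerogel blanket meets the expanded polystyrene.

Treat each layer as a resistance in series:
  R_aluminium = L/(kA) = 0.0197/(179·49.3) = 2.232×10^-6 K/W
  R_aerogel blanket = L/(kA) = 0.0334/(0.0124·49.3) = 0.05464 K/W
  R_expanded polystyrene = L/(kA) = 0.101/(0.0354·49.3) = 0.05787 K/W
  R_conv,out = 1/(hA) = 1/(21.3·49.3) = 9.523×10^-4 K/W
ΣR = 2.232×10^-6 + 0.05464 + 0.05787 + 9.523×10^-4 = 0.1135 K/W
Q = ΔT/ΣR = (-22.5 °C − 25.6 °C)/0.1135 = -423.8 W
From the inner boundary to the aerogel blanket/expanded polystyrene interface, ΣR_partial = 0.05464 K/W.
T_interface = T_in − Q·ΣR_partial = -22.5 °C − (-423.8)(0.05464) = 0.66 °C

T = 0.66 °C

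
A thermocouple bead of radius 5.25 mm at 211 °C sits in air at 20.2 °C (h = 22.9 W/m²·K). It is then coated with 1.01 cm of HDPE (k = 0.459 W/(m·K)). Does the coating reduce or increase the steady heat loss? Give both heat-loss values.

increases: 1.51 → 5.23 W

Critical radius for a sphere: r_cr = 2k/h = 0.0401 m = 4.01 cm.
Outer radius after coating: r₂ = 0.00525 + 0.0101 = 0.01535 m.
Since r₁ < r_cr and r₂ ≤ r_cr, the coating moves toward the maximum at r_cr — heat loss rises.
Bare: R = 1/(4πr₁²h) = 126.1 K/W; Q = 190.8/126.1 = 1.51 W.
Coated: R = R_cond + R_conv = 36.48 K/W; Q = 190.8/36.48 = 5.23 W.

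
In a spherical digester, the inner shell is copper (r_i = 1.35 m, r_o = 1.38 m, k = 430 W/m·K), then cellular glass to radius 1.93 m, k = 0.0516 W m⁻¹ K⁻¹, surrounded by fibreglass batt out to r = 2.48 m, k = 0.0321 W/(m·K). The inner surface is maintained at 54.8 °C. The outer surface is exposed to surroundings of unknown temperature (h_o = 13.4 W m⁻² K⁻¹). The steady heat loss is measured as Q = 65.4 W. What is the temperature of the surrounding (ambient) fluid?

T_out = 15.3 °C

Sum the resistances:
  R_copper = (1/1.35 − 1/1.38)/(4πk) = 0.01610/(4π·430) = 2.980×10^-6 K/W
  R_cellular glass = (1/1.38 − 1/1.93)/(4πk) = 0.2065/(4π·0.0516) = 0.3185 K/W
  R_fibreglass batt = (1/1.93 − 1/2.48)/(4πk) = 0.1149/(4π·0.0321) = 0.2849 K/W
  R_conv,out = 1/(4πr²h) = 1/(4π·2.48²·13.4) = 9.656×10^-4 K/W
ΣR = 0.6043 K/W
ΔT = Q·ΣR = 65.4 × 0.6043 = 39.52 K
Heat flows outward, so T_out = T_in − ΔT = 54.8 − 39.52 = 15.3 °C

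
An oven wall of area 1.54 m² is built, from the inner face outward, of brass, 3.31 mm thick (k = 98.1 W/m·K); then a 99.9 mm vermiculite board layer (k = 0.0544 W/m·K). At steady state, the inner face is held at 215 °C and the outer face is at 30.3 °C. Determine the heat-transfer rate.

Series thermal resistances, inner to outer:
  R_brass = L/(kA) = 0.00331/(98.1·1.54) = 2.191×10^-5 K/W
  R_vermiculite board = L/(kA) = 0.0999/(0.0544·1.54) = 1.192 K/W
ΣR = 2.191×10^-5 + 1.192 = 1.192 K/W
Q = ΔT/ΣR = (215 °C − 30.3 °C)/1.192 = 155 W

Q = 155 W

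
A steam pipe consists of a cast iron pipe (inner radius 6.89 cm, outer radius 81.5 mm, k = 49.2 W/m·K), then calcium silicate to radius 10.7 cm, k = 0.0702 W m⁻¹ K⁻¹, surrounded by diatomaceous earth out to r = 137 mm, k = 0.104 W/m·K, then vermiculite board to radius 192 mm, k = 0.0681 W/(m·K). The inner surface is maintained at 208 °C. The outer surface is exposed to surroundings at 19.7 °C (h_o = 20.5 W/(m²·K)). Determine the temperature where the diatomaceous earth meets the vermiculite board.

T = 105 °C

Series thermal resistances, inner to outer:
  R'_cast iron = ln(0.0815/0.0689)/(2πk) = 0.1679/(2π·49.2) = 5.433×10^-4 m·K/W
  R'_calcium silicate = ln(0.107/0.0815)/(2πk) = 0.2722/(2π·0.0702) = 0.6172 m·K/W
  R'_diatomaceous earth = ln(0.137/0.107)/(2πk) = 0.2472/(2π·0.104) = 0.3782 m·K/W
  R'_vermiculite board = ln(0.192/0.137)/(2πk) = 0.3375/(2π·0.0681) = 0.7888 m·K/W
  R'_conv,out = 1/(2πr h) = 1/(2π·0.192·20.5) = 0.04044 m·K/W
ΣR = 5.433×10^-4 + 0.6172 + 0.3782 + 0.7888 + 0.04044 = 1.825 m·K/W
Q' = ΔT/ΣR = (208 °C − 19.7 °C)/1.825 = 103.2 W/m
From the inner boundary to the diatomaceous earth/vermiculite board interface, ΣR_partial = 0.9959 m·K/W.
T_interface = T_in − Q'·ΣR_partial = 208 °C − (103.2)(0.9959) = 105 °C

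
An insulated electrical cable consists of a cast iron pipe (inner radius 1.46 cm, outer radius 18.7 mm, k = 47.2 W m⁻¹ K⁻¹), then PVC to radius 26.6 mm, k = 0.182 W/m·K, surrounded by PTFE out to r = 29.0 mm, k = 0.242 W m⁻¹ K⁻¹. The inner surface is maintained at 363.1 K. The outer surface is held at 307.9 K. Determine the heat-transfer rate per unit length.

Series thermal resistances, inner to outer:
  R'_cast iron = ln(0.0187/0.0146)/(2πk) = 0.2475/(2π·47.2) = 8.346×10^-4 m·K/W
  R'_PVC = ln(0.0266/0.0187)/(2πk) = 0.3524/(2π·0.182) = 0.3082 m·K/W
  R'_PTFE = ln(0.0290/0.0266)/(2πk) = 0.08638/(2π·0.242) = 0.05681 m·K/W
ΣR = 8.346×10^-4 + 0.3082 + 0.05681 = 0.3658 m·K/W
Q' = ΔT/ΣR = (363.1 K − 307.9 K)/0.3658 = 151 W/m

Q' = 151 W/m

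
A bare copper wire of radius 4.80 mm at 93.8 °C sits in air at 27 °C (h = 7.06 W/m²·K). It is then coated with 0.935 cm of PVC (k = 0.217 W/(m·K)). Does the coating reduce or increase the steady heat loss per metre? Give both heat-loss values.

Critical radius for a cylinder: r_cr = k/h = 0.0307 m = 3.07 cm.
Outer radius after coating: r₂ = 0.00480 + 0.00935 = 0.01415 m.
Since r₁ < r_cr and r₂ ≤ r_cr, the coating moves toward the maximum at r_cr — heat loss rises.
Bare: R = 1/(2πr₁h) = 4.696 m·K/W; Q = 66.8/4.696 = 14.2 W/m.
Coated: R = R_cond + R_conv = 2.386 m·K/W; Q = 66.8/2.386 = 28.0 W/m.

increases: 14.2 → 28.0 W/m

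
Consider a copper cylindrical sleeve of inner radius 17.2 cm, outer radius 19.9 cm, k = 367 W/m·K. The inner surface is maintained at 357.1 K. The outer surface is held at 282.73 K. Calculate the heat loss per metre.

Q' = 1180 kW/m

Q' = 2πk·ΔT/ln(r₂/r₁) = 2π × 367 × 74.37 / ln(0.199/0.172) = 1.18×10^6 W/m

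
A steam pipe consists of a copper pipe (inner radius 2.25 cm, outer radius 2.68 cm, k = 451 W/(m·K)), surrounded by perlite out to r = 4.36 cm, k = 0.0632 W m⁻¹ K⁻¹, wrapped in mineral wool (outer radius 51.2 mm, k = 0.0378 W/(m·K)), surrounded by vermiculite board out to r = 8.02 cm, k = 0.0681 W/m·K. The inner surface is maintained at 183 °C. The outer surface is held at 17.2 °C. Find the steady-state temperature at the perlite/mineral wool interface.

Resistance network (inner→outer):
  R'_copper = ln(0.0268/0.0225)/(2πk) = 0.1749/(2π·451) = 6.172×10^-5 m·K/W
  R'_perlite = ln(0.0436/0.0268)/(2πk) = 0.4867/(2π·0.0632) = 1.226 m·K/W
  R'_mineral wool = ln(0.0512/0.0436)/(2πk) = 0.1607/(2π·0.0378) = 0.6765 m·K/W
  R'_vermiculite board = ln(0.0802/0.0512)/(2πk) = 0.4488/(2π·0.0681) = 1.049 m·K/W
ΣR = 6.172×10^-5 + 1.226 + 0.6765 + 1.049 = 2.952 m·K/W
Q' = ΔT/ΣR = (183 °C − 17.2 °C)/2.952 = 56.17 W/m
From the inner boundary to the perlite/mineral wool interface, ΣR_partial = 1.226 m·K/W.
T_interface = T_in − Q'·ΣR_partial = 183 °C − (56.17)(1.226) = 114 °C

T = 114 °C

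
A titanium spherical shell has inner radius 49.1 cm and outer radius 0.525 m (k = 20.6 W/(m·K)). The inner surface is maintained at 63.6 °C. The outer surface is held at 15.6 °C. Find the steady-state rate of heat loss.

Q = 94200 W

Q = 4πk·ΔT/(1/r₁ − 1/r₂) = 4π × 20.6 × 48 / (1/0.491 − 1/0.525) = 94200 W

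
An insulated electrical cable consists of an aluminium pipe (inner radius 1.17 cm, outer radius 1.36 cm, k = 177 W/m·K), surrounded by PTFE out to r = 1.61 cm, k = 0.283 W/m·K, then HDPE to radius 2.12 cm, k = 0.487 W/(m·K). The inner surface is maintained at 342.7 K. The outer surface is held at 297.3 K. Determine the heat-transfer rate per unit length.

Resistance network (inner→outer):
  R'_aluminium = ln(0.0136/0.0117)/(2πk) = 0.1505/(2π·177) = 1.353×10^-4 m·K/W
  R'_PTFE = ln(0.0161/0.0136)/(2πk) = 0.1687/(2π·0.283) = 0.09490 m·K/W
  R'_HDPE = ln(0.0212/0.0161)/(2πk) = 0.2752/(2π·0.487) = 0.08993 m·K/W
ΣR = 1.353×10^-4 + 0.09490 + 0.08993 = 0.1850 m·K/W
Q' = ΔT/ΣR = (342.7 K − 297.3 K)/0.1850 = 245 W/m

Q' = 245 W/m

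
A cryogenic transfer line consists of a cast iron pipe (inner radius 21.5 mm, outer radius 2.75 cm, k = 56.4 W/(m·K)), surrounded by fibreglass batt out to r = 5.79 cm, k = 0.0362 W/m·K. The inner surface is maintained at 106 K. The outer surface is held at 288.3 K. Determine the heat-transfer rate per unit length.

Series thermal resistances, inner to outer:
  R'_cast iron = ln(0.0275/0.0215)/(2πk) = 0.2461/(2π·56.4) = 6.946×10^-4 m·K/W
  R'_fibreglass batt = ln(0.0579/0.0275)/(2πk) = 0.7445/(2π·0.0362) = 3.273 m·K/W
ΣR = 6.946×10^-4 + 3.273 = 3.274 m·K/W
Q' = ΔT/ΣR = (106 K − 288.3 K)/3.274 = -55.7 W/m
(Negative Q' ⇒ heat flows inward; heat gain = 55.7 W/m.)

Q' = 55.7 W/m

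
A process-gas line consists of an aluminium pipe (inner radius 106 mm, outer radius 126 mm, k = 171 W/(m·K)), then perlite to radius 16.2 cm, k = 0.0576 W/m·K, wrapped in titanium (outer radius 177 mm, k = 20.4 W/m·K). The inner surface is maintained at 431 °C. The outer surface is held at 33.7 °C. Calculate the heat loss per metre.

Treat each layer as a resistance in series:
  R'_aluminium = ln(0.126/0.106)/(2πk) = 0.1728/(2π·171) = 1.609×10^-4 m·K/W
  R'_perlite = ln(0.162/0.126)/(2πk) = 0.2513/(2π·0.0576) = 0.6944 m·K/W
  R'_titanium = ln(0.177/0.162)/(2πk) = 0.08855/(2π·20.4) = 6.909×10^-4 m·K/W
ΣR = 1.609×10^-4 + 0.6944 + 6.909×10^-4 = 0.6953 m·K/W
Q' = ΔT/ΣR = (431 °C − 33.7 °C)/0.6953 = 571 W/m

Q' = 571 W/m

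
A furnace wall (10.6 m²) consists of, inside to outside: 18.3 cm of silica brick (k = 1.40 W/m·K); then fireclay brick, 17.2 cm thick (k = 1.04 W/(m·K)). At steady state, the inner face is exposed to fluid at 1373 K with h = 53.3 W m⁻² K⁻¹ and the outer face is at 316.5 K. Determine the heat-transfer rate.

Treat each layer as a resistance in series:
  R_conv,in = 1/(hA) = 1/(53.3·10.6) = 0.001770 K/W
  R_silica brick = L/(kA) = 0.183/(1.40·10.6) = 0.01233 K/W
  R_fireclay brick = L/(kA) = 0.172/(1.04·10.6) = 0.01560 K/W
ΣR = 0.001770 + 0.01233 + 0.01560 = 0.02970 K/W
Q = ΔT/ΣR = (1373 K − 316.5 K)/0.02970 = 35600 W

Q = 35.6 kW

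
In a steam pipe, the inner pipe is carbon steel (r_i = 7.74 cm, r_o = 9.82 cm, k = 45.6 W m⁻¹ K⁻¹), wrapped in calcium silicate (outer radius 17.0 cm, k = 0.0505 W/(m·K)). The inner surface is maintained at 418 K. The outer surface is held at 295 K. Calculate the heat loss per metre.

Q' = 71.1 W/m

Series thermal resistances, inner to outer:
  R'_carbon steel = ln(0.0982/0.0774)/(2πk) = 0.2380/(2π·45.6) = 8.307×10^-4 m·K/W
  R'_calcium silicate = ln(0.170/0.0982)/(2πk) = 0.5488/(2π·0.0505) = 1.730 m·K/W
ΣR = 8.307×10^-4 + 1.730 = 1.731 m·K/W
Q' = ΔT/ΣR = (418 K − 295 K)/1.731 = 71.1 W/m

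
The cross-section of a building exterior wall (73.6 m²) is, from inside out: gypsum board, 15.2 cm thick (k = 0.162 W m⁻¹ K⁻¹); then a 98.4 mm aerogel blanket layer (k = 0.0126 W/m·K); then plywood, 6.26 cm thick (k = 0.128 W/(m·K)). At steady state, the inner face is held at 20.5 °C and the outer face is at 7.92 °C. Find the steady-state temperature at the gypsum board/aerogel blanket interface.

T = 19.2 °C

Series thermal resistances, inner to outer:
  R_gypsum board = L/(kA) = 0.152/(0.162·73.6) = 0.01275 K/W
  R_aerogel blanket = L/(kA) = 0.0984/(0.0126·73.6) = 0.1061 K/W
  R_plywood = L/(kA) = 0.0626/(0.128·73.6) = 0.006645 K/W
ΣR = 0.01275 + 0.1061 + 0.006645 = 0.1255 K/W
Q = ΔT/ΣR = (20.5 °C − 7.92 °C)/0.1255 = 100.2 W
From the inner boundary to the gypsum board/aerogel blanket interface, ΣR_partial = 0.01275 K/W.
T_interface = T_in − Q·ΣR_partial = 20.5 °C − (100.2)(0.01275) = 19.2 °C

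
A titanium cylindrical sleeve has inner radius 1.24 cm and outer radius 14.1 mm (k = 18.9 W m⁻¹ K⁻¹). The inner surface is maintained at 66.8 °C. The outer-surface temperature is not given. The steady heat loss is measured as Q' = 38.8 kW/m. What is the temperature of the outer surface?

Sum the resistances:
  R'_titanium = ln(0.0141/0.0124)/(2πk) = 0.1285/(2π·18.9) = 0.001082 m·K/W
ΣR = 0.001082 m·K/W
ΔT = Q'·ΣR = 38800 × 0.001082 = 41.98 K
Heat flows outward, so T_out = T_in − ΔT = 66.8 − 41.98 = 24.8 °C

T_out = 24.8 °C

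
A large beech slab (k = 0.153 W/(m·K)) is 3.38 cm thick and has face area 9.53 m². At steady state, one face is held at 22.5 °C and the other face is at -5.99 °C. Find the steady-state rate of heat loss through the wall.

Q = kA·ΔT/L = 0.153 × 9.53 × |22.5 °C − -5.99 °C| / 0.0338 = 1230 W

Q = 1230 W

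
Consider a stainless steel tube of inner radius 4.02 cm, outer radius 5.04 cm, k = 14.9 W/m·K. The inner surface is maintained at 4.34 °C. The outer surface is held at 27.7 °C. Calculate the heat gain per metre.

Q' = 9.67 kW/m

Q' = 2πk·ΔT/ln(r₂/r₁) = 2π × 14.9 × 23.36 / ln(0.0504/0.0402) = 9670 W/m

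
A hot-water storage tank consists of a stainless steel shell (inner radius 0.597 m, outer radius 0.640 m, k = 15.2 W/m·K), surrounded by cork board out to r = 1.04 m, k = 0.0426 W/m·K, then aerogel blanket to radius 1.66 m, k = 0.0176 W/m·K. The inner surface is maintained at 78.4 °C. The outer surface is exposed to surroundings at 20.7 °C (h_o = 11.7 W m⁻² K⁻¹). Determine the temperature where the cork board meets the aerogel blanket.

Treat each layer as a resistance in series:
  R_stainless steel = (1/0.597 − 1/0.640)/(4πk) = 0.1125/(4π·15.2) = 5.892×10^-4 K/W
  R_cork board = (1/0.640 − 1/1.04)/(4πk) = 0.6010/(4π·0.0426) = 1.123 K/W
  R_aerogel blanket = (1/1.04 − 1/1.66)/(4πk) = 0.3591/(4π·0.0176) = 1.624 K/W
  R_conv,out = 1/(4πr²h) = 1/(4π·1.66²·11.7) = 0.002468 K/W
ΣR = 5.892×10^-4 + 1.123 + 1.624 + 0.002468 = 2.750 K/W
Q = ΔT/ΣR = (78.4 °C − 20.7 °C)/2.750 = 20.98 W
From the inner boundary to the cork board/aerogel blanket interface, ΣR_partial = 1.124 K/W.
T_interface = T_in − Q·ΣR_partial = 78.4 °C − (20.98)(1.124) = 54.8 °C

T = 54.8 °C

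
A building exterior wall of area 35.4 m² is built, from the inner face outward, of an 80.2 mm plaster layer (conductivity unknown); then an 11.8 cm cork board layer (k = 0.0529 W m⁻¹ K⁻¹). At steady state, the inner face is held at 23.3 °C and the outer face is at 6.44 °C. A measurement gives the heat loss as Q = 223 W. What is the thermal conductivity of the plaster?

k = 0.180 W/m·K

ΣR = ΔT/Q = |23.3 − 6.44|/223 = 0.07561 K/W
Known resistances:
  R_cork board = L/(kA) = 0.118/(0.0529·35.4) = 0.06301 K/W
R_plaster = ΣR − ΣR_known = 0.07561 − 0.06301 = 0.01260 K/W
L/(kA) = 0.01260 ⇒ k = 0.0802/(0.01260·35.4) = 0.180 W/m·K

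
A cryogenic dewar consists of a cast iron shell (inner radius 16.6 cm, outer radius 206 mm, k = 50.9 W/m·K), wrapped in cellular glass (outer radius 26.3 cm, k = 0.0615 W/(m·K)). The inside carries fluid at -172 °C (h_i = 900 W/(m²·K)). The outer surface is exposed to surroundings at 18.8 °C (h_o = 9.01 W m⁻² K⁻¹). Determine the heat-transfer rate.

Series thermal resistances, inner to outer:
  R_conv,in = 1/(4πr²h) = 1/(4π·0.166²·900) = 0.003209 K/W
  R_cast iron = (1/0.166 − 1/0.206)/(4πk) = 1.170/(4π·50.9) = 0.001829 K/W
  R_cellular glass = (1/0.206 − 1/0.263)/(4πk) = 1.052/(4π·0.0615) = 1.361 K/W
  R_conv,out = 1/(4πr²h) = 1/(4π·0.263²·9.01) = 0.1277 K/W
ΣR = 0.003209 + 0.001829 + 1.361 + 0.1277 = 1.494 K/W
Q = ΔT/ΣR = (-172 °C − 18.8 °C)/1.494 = -128 W
(Negative Q ⇒ heat flows inward; heat gain = 128 W.)

Q = 128 W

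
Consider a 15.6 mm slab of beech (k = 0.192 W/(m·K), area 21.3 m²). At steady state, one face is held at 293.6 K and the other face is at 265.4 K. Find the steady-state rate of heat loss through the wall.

Q = 7.39 kW

Q = kA·ΔT/L = 0.192 × 21.3 × |293.6 K − 265.4 K| / 0.0156 = 7390 W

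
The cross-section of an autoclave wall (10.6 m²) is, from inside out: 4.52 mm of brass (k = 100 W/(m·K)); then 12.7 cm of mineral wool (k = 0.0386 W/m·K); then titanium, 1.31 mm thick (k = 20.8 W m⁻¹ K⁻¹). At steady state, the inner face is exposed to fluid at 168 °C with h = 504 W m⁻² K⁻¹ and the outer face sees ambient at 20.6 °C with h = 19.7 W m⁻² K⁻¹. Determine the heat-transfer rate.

Q = 467 W

Resistance network (inner→outer):
  R_conv,in = 1/(hA) = 1/(504·10.6) = 1.872×10^-4 K/W
  R_brass = L/(kA) = 0.00452/(100·10.6) = 4.264×10^-6 K/W
  R_mineral wool = L/(kA) = 0.127/(0.0386·10.6) = 0.3104 K/W
  R_titanium = L/(kA) = 0.00131/(20.8·10.6) = 5.942×10^-6 K/W
  R_conv,out = 1/(hA) = 1/(19.7·10.6) = 0.004789 K/W
ΣR = 1.872×10^-4 + 4.264×10^-6 + 0.3104 + 5.942×10^-6 + 0.004789 = 0.3154 K/W
Q = ΔT/ΣR = (168 °C − 20.6 °C)/0.3154 = 467 W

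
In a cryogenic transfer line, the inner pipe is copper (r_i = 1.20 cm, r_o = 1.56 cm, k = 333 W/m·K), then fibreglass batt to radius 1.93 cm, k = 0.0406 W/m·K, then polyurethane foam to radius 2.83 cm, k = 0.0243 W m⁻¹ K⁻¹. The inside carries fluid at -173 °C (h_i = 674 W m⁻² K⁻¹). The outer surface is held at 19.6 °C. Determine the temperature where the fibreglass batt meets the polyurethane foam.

T = -124 °C

Treat each layer as a resistance in series:
  R'_conv,in = 1/(2πr h) = 1/(2π·0.0120·674) = 0.01968 m·K/W
  R'_copper = ln(0.0156/0.0120)/(2πk) = 0.2624/(2π·333) = 1.254×10^-4 m·K/W
  R'_fibreglass batt = ln(0.0193/0.0156)/(2πk) = 0.2128/(2π·0.0406) = 0.8343 m·K/W
  R'_polyurethane foam = ln(0.0283/0.0193)/(2πk) = 0.3828/(2π·0.0243) = 2.507 m·K/W
ΣR = 0.01968 + 1.254×10^-4 + 0.8343 + 2.507 = 3.361 m·K/W
Q' = ΔT/ΣR = (-173 °C − 19.6 °C)/3.361 = -57.30 W/m
From the inner boundary to the fibreglass batt/polyurethane foam interface, ΣR_partial = 0.8541 m·K/W.
T_interface = T_in − Q'·ΣR_partial = -173 °C − (-57.30)(0.8541) = -124 °C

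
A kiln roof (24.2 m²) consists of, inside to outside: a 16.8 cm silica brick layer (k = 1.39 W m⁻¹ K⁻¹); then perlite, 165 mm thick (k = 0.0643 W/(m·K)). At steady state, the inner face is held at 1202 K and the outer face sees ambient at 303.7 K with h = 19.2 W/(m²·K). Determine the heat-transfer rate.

Q = 7940 W

Treat each layer as a resistance in series:
  R_silica brick = L/(kA) = 0.168/(1.39·24.2) = 0.004994 K/W
  R_perlite = L/(kA) = 0.165/(0.0643·24.2) = 0.1060 K/W
  R_conv,out = 1/(hA) = 1/(19.2·24.2) = 0.002152 K/W
ΣR = 0.004994 + 0.1060 + 0.002152 = 0.1131 K/W
Q = ΔT/ΣR = (1202 K − 303.7 K)/0.1131 = 7940 W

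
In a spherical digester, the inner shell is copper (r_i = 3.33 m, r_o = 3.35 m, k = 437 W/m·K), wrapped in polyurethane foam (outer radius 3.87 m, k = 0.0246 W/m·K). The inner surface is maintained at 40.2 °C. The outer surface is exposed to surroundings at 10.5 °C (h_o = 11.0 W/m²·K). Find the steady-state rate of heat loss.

Resistance network (inner→outer):
  R_copper = (1/3.33 − 1/3.35)/(4πk) = 0.001793/(4π·437) = 3.265×10^-7 K/W
  R_polyurethane foam = (1/3.35 − 1/3.87)/(4πk) = 0.04011/(4π·0.0246) = 0.1297 K/W
  R_conv,out = 1/(4πr²h) = 1/(4π·3.87²·11.0) = 4.830×10^-4 K/W
ΣR = 3.265×10^-7 + 0.1297 + 4.830×10^-4 = 0.1302 K/W
Q = ΔT/ΣR = (40.2 °C − 10.5 °C)/0.1302 = 228 W

Q = 228 W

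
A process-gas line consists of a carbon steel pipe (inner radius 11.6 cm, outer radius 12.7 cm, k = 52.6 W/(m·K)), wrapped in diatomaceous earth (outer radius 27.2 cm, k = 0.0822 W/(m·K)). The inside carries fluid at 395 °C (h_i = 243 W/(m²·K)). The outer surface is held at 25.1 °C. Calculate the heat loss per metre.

Series thermal resistances, inner to outer:
  R'_conv,in = 1/(2πr h) = 1/(2π·0.116·243) = 0.005646 m·K/W
  R'_carbon steel = ln(0.127/0.116)/(2πk) = 0.09060/(2π·52.6) = 2.741×10^-4 m·K/W
  R'_diatomaceous earth = ln(0.272/0.127)/(2πk) = 0.7616/(2π·0.0822) = 1.475 m·K/W
ΣR = 0.005646 + 2.741×10^-4 + 1.475 = 1.481 m·K/W
Q' = ΔT/ΣR = (395 °C − 25.1 °C)/1.481 = 250 W/m

Q' = 250 W/m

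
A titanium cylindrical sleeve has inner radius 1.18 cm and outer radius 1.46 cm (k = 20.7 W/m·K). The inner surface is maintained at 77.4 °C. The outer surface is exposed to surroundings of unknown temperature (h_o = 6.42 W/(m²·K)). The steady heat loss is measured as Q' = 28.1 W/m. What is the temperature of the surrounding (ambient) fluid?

T_out = 29.6 °C

Sum the resistances:
  R'_titanium = ln(0.0146/0.0118)/(2πk) = 0.2129/(2π·20.7) = 0.001637 m·K/W
  R'_conv,out = 1/(2πr h) = 1/(2π·0.0146·6.42) = 1.698 m·K/W
ΣR = 1.700 m·K/W
ΔT = Q'·ΣR = 28.1 × 1.700 = 47.77 K
Heat flows outward, so T_out = T_in − ΔT = 77.4 − 47.77 = 29.6 °C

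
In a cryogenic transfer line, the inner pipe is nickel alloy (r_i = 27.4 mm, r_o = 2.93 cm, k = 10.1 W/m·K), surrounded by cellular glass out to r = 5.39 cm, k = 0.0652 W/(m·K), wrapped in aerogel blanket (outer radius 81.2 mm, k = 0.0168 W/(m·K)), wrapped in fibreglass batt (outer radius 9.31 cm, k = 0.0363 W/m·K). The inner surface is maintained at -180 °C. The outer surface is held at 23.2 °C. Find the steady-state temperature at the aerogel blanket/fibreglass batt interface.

T = 2.8 °C

Treat each layer as a resistance in series:
  R'_nickel alloy = ln(0.0293/0.0274)/(2πk) = 0.06704/(2π·10.1) = 0.001056 m·K/W
  R'_cellular glass = ln(0.0539/0.0293)/(2πk) = 0.6095/(2π·0.0652) = 1.488 m·K/W
  R'_aerogel blanket = ln(0.0812/0.0539)/(2πk) = 0.4098/(2π·0.0168) = 3.882 m·K/W
  R'_fibreglass batt = ln(0.0931/0.0812)/(2πk) = 0.1368/(2π·0.0363) = 0.5996 m·K/W
ΣR = 0.001056 + 1.488 + 3.882 + 0.5996 = 5.971 m·K/W
Q' = ΔT/ΣR = (-180 °C − 23.2 °C)/5.971 = -34.03 W/m
From the inner boundary to the aerogel blanket/fibreglass batt interface, ΣR_partial = 5.371 m·K/W.
T_interface = T_in − Q'·ΣR_partial = -180 °C − (-34.03)(5.371) = 2.8 °C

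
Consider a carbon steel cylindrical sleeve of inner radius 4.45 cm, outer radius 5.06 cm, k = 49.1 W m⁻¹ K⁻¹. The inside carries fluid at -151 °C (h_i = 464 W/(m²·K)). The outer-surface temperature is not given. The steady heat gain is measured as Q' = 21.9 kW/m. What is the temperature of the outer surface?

Sum the resistances:
  R'_conv,in = 1/(2πr h) = 1/(2π·0.0445·464) = 0.007708 m·K/W
  R'_carbon steel = ln(0.0506/0.0445)/(2πk) = 0.1285/(2π·49.1) = 4.164×10^-4 m·K/W
ΣR = 0.008124 m·K/W
ΔT = Q'·ΣR = 21900 × 0.008124 = 177.9 K
Heat flows inward, so T_out = T_in + ΔT = -151 + 177.9 = 26.9 °C

T_out = 26.9 °C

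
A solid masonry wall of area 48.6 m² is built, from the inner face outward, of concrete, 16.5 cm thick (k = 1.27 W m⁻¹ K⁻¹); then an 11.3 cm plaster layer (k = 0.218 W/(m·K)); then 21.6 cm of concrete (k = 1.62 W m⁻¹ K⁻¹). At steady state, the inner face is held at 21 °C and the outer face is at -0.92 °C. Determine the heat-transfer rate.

Treat each layer as a resistance in series:
  R_concrete = L/(kA) = 0.165/(1.27·48.6) = 0.002673 K/W
  R_plaster = L/(kA) = 0.113/(0.218·48.6) = 0.01067 K/W
  R_concrete = L/(kA) = 0.216/(1.62·48.6) = 0.002743 K/W
ΣR = 0.002673 + 0.01067 + 0.002743 = 0.01609 K/W
Q = ΔT/ΣR = (21 °C − -0.92 °C)/0.01609 = 1360 W

Q = 1360 W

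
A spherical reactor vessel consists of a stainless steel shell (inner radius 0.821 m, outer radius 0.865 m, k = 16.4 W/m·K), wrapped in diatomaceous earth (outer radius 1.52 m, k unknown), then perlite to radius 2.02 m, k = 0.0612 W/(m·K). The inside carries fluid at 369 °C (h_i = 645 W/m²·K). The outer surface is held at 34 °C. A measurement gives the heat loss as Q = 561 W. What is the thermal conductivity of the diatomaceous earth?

k = 0.103 W/m·K

ΣR = ΔT/Q = |369 − 34|/561 = 0.5971 K/W
Known resistances:
  R_conv,in = 1/(4πr²h) = 1/(4π·0.821²·645) = 1.830×10^-4 K/W
  R_stainless steel = (1/0.821 − 1/0.865)/(4πk) = 0.06196/(4π·16.4) = 3.006×10^-4 K/W
  R_perlite = (1/1.52 − 1/2.02)/(4πk) = 0.1628/(4π·0.0612) = 0.2117 K/W
R_diatomaceous earth = ΣR − ΣR_known = 0.5971 − 0.2122 = 0.3849 K/W
(1/r₁−1/r₂)/(4πk) = 0.3849 ⇒ k = 0.4982/(4π·0.3849) = 0.103 W/m·K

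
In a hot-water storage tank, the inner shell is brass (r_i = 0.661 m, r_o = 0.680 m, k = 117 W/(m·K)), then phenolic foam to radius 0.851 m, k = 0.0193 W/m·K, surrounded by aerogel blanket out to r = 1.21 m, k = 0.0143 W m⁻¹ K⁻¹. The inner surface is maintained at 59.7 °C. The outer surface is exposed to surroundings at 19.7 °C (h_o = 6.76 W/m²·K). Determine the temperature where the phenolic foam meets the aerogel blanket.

Treat each layer as a resistance in series:
  R_brass = (1/0.661 − 1/0.680)/(4πk) = 0.04227/(4π·117) = 2.875×10^-5 K/W
  R_phenolic foam = (1/0.680 − 1/0.851)/(4πk) = 0.2955/(4π·0.0193) = 1.218 K/W
  R_aerogel blanket = (1/0.851 − 1/1.21)/(4πk) = 0.3486/(4π·0.0143) = 1.940 K/W
  R_conv,out = 1/(4πr²h) = 1/(4π·1.21²·6.76) = 0.008040 K/W
ΣR = 2.875×10^-5 + 1.218 + 1.940 + 0.008040 = 3.166 K/W
Q = ΔT/ΣR = (59.7 °C − 19.7 °C)/3.166 = 12.63 W
From the inner boundary to the phenolic foam/aerogel blanket interface, ΣR_partial = 1.218 K/W.
T_interface = T_in − Q·ΣR_partial = 59.7 °C − (12.63)(1.218) = 44.3 °C

T = 44.3 °C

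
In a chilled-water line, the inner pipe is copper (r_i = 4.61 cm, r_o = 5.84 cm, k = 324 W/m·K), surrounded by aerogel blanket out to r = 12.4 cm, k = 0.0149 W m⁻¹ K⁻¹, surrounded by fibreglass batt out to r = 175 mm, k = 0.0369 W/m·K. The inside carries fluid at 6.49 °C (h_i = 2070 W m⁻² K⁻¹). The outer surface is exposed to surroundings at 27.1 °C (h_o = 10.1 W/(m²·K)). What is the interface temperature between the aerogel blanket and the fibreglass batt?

Series thermal resistances, inner to outer:
  R'_conv,in = 1/(2πr h) = 1/(2π·0.0461·2070) = 0.001668 m·K/W
  R'_copper = ln(0.0584/0.0461)/(2πk) = 0.2365/(2π·324) = 1.162×10^-4 m·K/W
  R'_aerogel blanket = ln(0.124/0.0584)/(2πk) = 0.7530/(2π·0.0149) = 8.043 m·K/W
  R'_fibreglass batt = ln(0.175/0.124)/(2πk) = 0.3445/(2π·0.0369) = 1.486 m·K/W
  R'_conv,out = 1/(2πr h) = 1/(2π·0.175·10.1) = 0.09005 m·K/W
ΣR = 0.001668 + 1.162×10^-4 + 8.043 + 1.486 + 0.09005 = 9.621 m·K/W
Q' = ΔT/ΣR = (6.49 °C − 27.1 °C)/9.621 = -2.142 W/m
From the inner boundary to the aerogel blanket/fibreglass batt interface, ΣR_partial = 8.045 m·K/W.
T_interface = T_in − Q'·ΣR_partial = 6.49 °C − (-2.142)(8.045) = 23.7 °C

T = 23.7 °C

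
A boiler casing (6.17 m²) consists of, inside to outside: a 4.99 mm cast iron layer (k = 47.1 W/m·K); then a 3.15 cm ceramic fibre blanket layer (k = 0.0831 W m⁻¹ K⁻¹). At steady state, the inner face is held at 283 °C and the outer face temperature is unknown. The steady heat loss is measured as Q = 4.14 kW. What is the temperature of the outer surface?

T_out = 28.6 °C

Series resistances:
  R_cast iron = L/(kA) = 0.00499/(47.1·6.17) = 1.717×10^-5 K/W
  R_ceramic fibre blanket = L/(kA) = 0.0315/(0.0831·6.17) = 0.06144 K/W
ΣR = 0.06145 K/W
ΔT = Q·ΣR = 4140 × 0.06145 = 254.4 K
Heat flows outward, so T_out = T_in − ΔT = 283 − 254.4 = 28.6 °C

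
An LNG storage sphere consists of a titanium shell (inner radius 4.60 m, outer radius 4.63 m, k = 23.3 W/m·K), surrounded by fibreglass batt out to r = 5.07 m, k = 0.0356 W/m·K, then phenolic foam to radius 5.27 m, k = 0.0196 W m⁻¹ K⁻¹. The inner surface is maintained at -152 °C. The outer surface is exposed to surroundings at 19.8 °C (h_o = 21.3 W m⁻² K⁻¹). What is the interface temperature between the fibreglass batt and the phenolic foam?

Treat each layer as a resistance in series:
  R_titanium = (1/4.60 − 1/4.63)/(4πk) = 0.001409/(4π·23.3) = 4.811×10^-6 K/W
  R_fibreglass batt = (1/4.63 − 1/5.07)/(4πk) = 0.01874/(4π·0.0356) = 0.04190 K/W
  R_phenolic foam = (1/5.07 − 1/5.27)/(4πk) = 0.007485/(4π·0.0196) = 0.03039 K/W
  R_conv,out = 1/(4πr²h) = 1/(4π·5.27²·21.3) = 1.345×10^-4 K/W
ΣR = 4.811×10^-6 + 0.04190 + 0.03039 + 1.345×10^-4 = 0.07243 K/W
Q = ΔT/ΣR = (-152 °C − 19.8 °C)/0.07243 = -2372 W
From the inner boundary to the fibreglass batt/phenolic foam interface, ΣR_partial = 0.04190 K/W.
T_interface = T_in − Q·ΣR_partial = -152 °C − (-2372)(0.04190) = -52.6 °C

T = -52.6 °C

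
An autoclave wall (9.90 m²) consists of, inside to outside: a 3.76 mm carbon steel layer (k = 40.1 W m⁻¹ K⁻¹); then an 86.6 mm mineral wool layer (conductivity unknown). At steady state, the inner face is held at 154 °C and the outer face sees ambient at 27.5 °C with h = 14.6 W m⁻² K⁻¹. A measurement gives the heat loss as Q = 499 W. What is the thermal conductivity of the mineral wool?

k = 0.0355 W/m·K

ΣR = ΔT/Q = |154 − 27.5|/499 = 0.2535 K/W
Known resistances:
  R_carbon steel = L/(kA) = 0.00376/(40.1·9.90) = 9.471×10^-6 K/W
  R_conv,out = 1/(hA) = 1/(14.6·9.90) = 0.006919 K/W
R_mineral wool = ΣR − ΣR_known = 0.2535 − 0.006928 = 0.2466 K/W
L/(kA) = 0.2466 ⇒ k = 0.0866/(0.2466·9.90) = 0.0355 W/m·K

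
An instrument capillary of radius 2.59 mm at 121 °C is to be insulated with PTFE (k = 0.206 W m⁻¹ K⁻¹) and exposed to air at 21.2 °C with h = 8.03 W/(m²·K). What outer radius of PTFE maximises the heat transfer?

For a cylinder, r_cr = k_ins/h = 0.206/8.03 = 0.0257 m = 2.57 cm

r_cr = 2.57 cm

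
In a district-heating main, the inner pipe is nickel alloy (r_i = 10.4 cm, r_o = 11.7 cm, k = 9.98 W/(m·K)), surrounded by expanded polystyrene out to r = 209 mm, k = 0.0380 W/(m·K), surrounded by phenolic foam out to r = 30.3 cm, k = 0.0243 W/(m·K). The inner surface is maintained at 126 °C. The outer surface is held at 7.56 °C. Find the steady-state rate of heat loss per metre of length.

Resistance network (inner→outer):
  R'_nickel alloy = ln(0.117/0.104)/(2πk) = 0.1178/(2π·9.98) = 0.001878 m·K/W
  R'_expanded polystyrene = ln(0.209/0.117)/(2πk) = 0.5802/(2π·0.0380) = 2.430 m·K/W
  R'_phenolic foam = ln(0.303/0.209)/(2πk) = 0.3714/(2π·0.0243) = 2.433 m·K/W
ΣR = 0.001878 + 2.430 + 2.433 = 4.865 m·K/W
Q' = ΔT/ΣR = (126 °C − 7.56 °C)/4.865 = 24.3 W/m

Q' = 24.3 W/m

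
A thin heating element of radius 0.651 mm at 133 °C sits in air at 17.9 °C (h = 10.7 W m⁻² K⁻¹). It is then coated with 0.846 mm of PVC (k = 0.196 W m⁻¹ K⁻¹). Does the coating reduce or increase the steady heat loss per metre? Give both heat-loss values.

increases: 5.04 → 10.8 W/m

Critical radius for a cylinder: r_cr = k/h = 0.0183 m = 1.83 cm.
Outer radius after coating: r₂ = 6.51×10^-4 + 8.46×10^-4 = 0.001497 m.
Since r₁ < r_cr and r₂ ≤ r_cr, the coating moves toward the maximum at r_cr — heat loss rises.
Bare: R = 1/(2πr₁h) = 22.85 m·K/W; Q = 115.1/22.85 = 5.04 W/m.
Coated: R = R_cond + R_conv = 10.61 m·K/W; Q = 115.1/10.61 = 10.8 W/m.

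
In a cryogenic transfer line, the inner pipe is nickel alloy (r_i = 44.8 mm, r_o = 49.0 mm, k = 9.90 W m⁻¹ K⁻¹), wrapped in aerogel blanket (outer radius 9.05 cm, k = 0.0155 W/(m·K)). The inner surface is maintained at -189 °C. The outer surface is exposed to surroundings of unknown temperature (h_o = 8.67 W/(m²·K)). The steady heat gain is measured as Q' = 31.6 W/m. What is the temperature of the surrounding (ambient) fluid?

T_out = 16.5 °C

Sum the resistances:
  R'_nickel alloy = ln(0.0490/0.0448)/(2πk) = 0.08961/(2π·9.90) = 0.001441 m·K/W
  R'_aerogel blanket = ln(0.0905/0.0490)/(2πk) = 0.6135/(2π·0.0155) = 6.300 m·K/W
  R'_conv,out = 1/(2πr h) = 1/(2π·0.0905·8.67) = 0.2028 m·K/W
ΣR = 6.504 m·K/W
ΔT = Q'·ΣR = 31.6 × 6.504 = 205.5 K
Heat flows inward, so T_out = T_in + ΔT = -189 + 205.5 = 16.5 °C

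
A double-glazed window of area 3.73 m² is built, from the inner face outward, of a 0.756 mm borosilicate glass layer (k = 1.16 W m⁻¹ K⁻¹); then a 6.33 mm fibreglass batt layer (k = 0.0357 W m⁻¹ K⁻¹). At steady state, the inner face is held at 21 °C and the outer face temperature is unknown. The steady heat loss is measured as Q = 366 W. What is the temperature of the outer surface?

Sum the resistances:
  R_borosilicate glass = L/(kA) = 7.56×10^-4/(1.16·3.73) = 1.747×10^-4 K/W
  R_fibreglass batt = L/(kA) = 0.00633/(0.0357·3.73) = 0.04754 K/W
ΣR = 0.04771 K/W
ΔT = Q·ΣR = 366 × 0.04771 = 17.46 K
Heat flows outward, so T_out = T_in − ΔT = 21 − 17.46 = 3.54 °C

T_out = 3.54 °C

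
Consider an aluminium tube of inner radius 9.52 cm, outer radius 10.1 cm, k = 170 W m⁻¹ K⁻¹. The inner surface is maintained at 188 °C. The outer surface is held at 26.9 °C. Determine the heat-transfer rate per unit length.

Q' = 2πk·ΔT/ln(r₂/r₁) = 2π × 170 × 161.1 / ln(0.101/0.0952) = 2.91×10^6 W/m

Q' = 2.91×10^6 W/m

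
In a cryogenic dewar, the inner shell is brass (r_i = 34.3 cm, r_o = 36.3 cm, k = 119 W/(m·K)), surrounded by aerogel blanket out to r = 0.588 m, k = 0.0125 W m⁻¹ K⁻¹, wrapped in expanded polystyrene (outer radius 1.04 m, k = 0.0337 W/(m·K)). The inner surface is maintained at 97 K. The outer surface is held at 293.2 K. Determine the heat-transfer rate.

Q = 23.2 W

Series thermal resistances, inner to outer:
  R_brass = (1/0.343 − 1/0.363)/(4πk) = 0.1606/(4π·119) = 1.074×10^-4 K/W
  R_aerogel blanket = (1/0.363 − 1/0.588)/(4πk) = 1.054/(4π·0.0125) = 6.711 K/W
  R_expanded polystyrene = (1/0.588 − 1/1.04)/(4πk) = 0.7391/(4π·0.0337) = 1.745 K/W
ΣR = 1.074×10^-4 + 6.711 + 1.745 = 8.456 K/W
Q = ΔT/ΣR = (97 K − 293.2 K)/8.456 = -23.2 W
(Negative Q ⇒ heat flows inward; heat gain = 23.2 W.)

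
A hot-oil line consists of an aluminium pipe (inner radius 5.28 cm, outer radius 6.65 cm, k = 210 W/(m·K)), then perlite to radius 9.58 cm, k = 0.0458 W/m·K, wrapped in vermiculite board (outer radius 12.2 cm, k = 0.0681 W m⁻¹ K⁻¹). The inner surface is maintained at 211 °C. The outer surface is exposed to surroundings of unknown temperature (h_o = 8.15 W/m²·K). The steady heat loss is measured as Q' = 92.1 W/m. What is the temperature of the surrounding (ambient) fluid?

Sum the resistances:
  R'_aluminium = ln(0.0665/0.0528)/(2πk) = 0.2307/(2π·210) = 1.748×10^-4 m·K/W
  R'_perlite = ln(0.0958/0.0665)/(2πk) = 0.3651/(2π·0.0458) = 1.269 m·K/W
  R'_vermiculite board = ln(0.122/0.0958)/(2πk) = 0.2418/(2π·0.0681) = 0.5650 m·K/W
  R'_conv,out = 1/(2πr h) = 1/(2π·0.122·8.15) = 0.1601 m·K/W
ΣR = 1.994 m·K/W
ΔT = Q'·ΣR = 92.1 × 1.994 = 183.6 K
Heat flows outward, so T_out = T_in − ΔT = 211 − 183.6 = 27.4 °C

T_out = 27.4 °C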